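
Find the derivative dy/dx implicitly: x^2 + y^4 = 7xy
Differentiate both sides with respect to x, treating y as y(x). By the chain rule, any term containing y contributes a factor of y' = dy/dx when we differentiate it.

Move every term to one side and write the relation as F(x, y) = 0. Term by term,
  d/dx[x^2] = 2x
  d/dx[-7xy] = -7x·y' - 7y
  d/dx[y^4] = 4y^3·y'

The pieces without y' make up ∂F/∂x and the coefficient of y' is ∂F/∂y:
  ∂F/∂x = 2x - 7y,
  ∂F/∂y = -7x + 4y^3.

Since d/dx[F] = ∂F/∂x + (∂F/∂y)·y' = 0, solve for y':
  (∂F/∂y)·y' = -∂F/∂x
  dy/dx = -(∂F/∂x)/(∂F/∂y) = -(2x - 7y)/(-7x + 4y^3) = (2x - 7y)/(7x - 4y^3)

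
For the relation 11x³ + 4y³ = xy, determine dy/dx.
Take d/dx of both sides. Since y is implicitly a function of x, the chain rule attaches a y' = dy/dx factor whenever we differentiate through y.

Set F(x, y) = (left side) − (right side), so the curve is F = 0. Differentiating each term of F:
  d/dx[11x^3] = 33x^2
  d/dx[-xy] = -x·y' - y
  d/dx[4y^3] = 12y^2·y'

Collecting, the y'-free part is the partial derivative in x and the y' coefficient is the partial derivative in y:
  ∂F/∂x = 33x^2 - y
  ∂F/∂y = -x + 12y^2

so d/dx[F(x, y(x))] = ∂F/∂x + (∂F/∂y)·y' = 0. Rearranging,
  dy/dx = -(∂F/∂x)/(∂F/∂y) = -(33x^2 - y)/(-x + 12y^2) = (33x^2 - y)/(x - 12y^2)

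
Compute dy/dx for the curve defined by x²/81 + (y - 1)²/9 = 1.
Differentiate the relation implicitly: treat y = y(x) and apply the chain rule, so every y-derivative picks up a y' = dy/dx factor.

With everything moved to the left-hand side, differentiate term by term:
  d/dx[x^2/81] = 2x/81
  d/dx[(y - 1)^2/9] = 2·y'(y - 1)/9
  d/dx[-1] = 0

Separating the contributions that come from x directly and those that come through y:
  without y':      2x/81
  multiplying y':  2y/9 - 2/9

so (2x/81) + (2y/9 - 2/9)·y' = 0, and therefore
  dy/dx = -(2x/81)/(2y/9 - 2/9)
        = -(2x/81)/(2(y - 1)/9) = -x/(9y - 9)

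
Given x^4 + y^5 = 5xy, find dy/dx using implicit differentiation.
Apply d/dx to both sides, remembering that y depends on x. Each occurrence of y therefore brings in a y' = dy/dx via the chain rule.

With F(x, y) equal to the left-hand side minus the right, differentiate F term by term:
  d/dx[x^4] = 4x^3
  d/dx[-5xy] = -5x·y' - 5y
  d/dx[y^5] = 5y^4·y'
Adding these up, d/dx[F] = 0 becomes
  (4x^3 - 5y) + (-5x + 5y^4)·y' = 0,
so isolating y',
  dy/dx = -(4x^3 - 5y)/(-5x + 5y^4) = (4x^3/5 - y)/(x - y^4)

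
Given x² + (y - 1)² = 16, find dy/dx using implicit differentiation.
Take d/dx of both sides. Since y is implicitly a function of x, the chain rule attaches a y' = dy/dx factor whenever we differentiate through y.

Set F(x, y) = (left side) − (right side), so the curve is F = 0. Differentiating each term of F:
  d/dx[x^2] = 2x
  d/dx[(y - 1)^2] = 2·y'(y - 1)
  d/dx[-16] = 0

Collecting, the y'-free part is the partial derivative in x and the y' coefficient is the partial derivative in y:
  ∂F/∂x = 2x
  ∂F/∂y = 2y - 2

so d/dx[F(x, y(x))] = ∂F/∂x + (∂F/∂y)·y' = 0. Rearranging,
  dy/dx = -(∂F/∂x)/(∂F/∂y) = -(2x)/(2y - 2) = -x/(y - 1)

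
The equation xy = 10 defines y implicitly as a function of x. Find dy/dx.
Take d/dx of both sides. Since y is implicitly a function of x, the chain rule attaches a y' = dy/dx factor whenever we differentiate through y.

Set F(x, y) = (left side) − (right side), so the curve is F = 0. Differentiating each term of F:
  d/dx[xy] = x·y' + y
  d/dx[-10] = 0

Collecting, the y'-free part is the partial derivative in x and the y' coefficient is the partial derivative in y:
  ∂F/∂x = y
  ∂F/∂y = x

so d/dx[F(x, y(x))] = ∂F/∂x + (∂F/∂y)·y' = 0. Rearranging,
  dy/dx = -(∂F/∂x)/(∂F/∂y) = -(y)/(x) = -y/x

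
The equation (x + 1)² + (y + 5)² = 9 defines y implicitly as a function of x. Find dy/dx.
Differentiate both sides with respect to x, treating y as y(x). By the chain rule, any term containing y contributes a factor of y' = dy/dx when we differentiate it.

Move every term to one side and write the relation as F(x, y) = 0. Term by term,
  d/dx[(x + 1)^2] = 2x + 2
  d/dx[(y + 5)^2] = 2·y'(y + 5)
  d/dx[-9] = 0

The pieces without y' make up ∂F/∂x and the coefficient of y' is ∂F/∂y:
  ∂F/∂x = 2x + 2,
  ∂F/∂y = 2y + 10.

Since d/dx[F] = ∂F/∂x + (∂F/∂y)·y' = 0, solve for y':
  (∂F/∂y)·y' = -∂F/∂x
  dy/dx = -(∂F/∂x)/(∂F/∂y) = -(2x + 2)/(2y + 10) = (-x - 1)/(y + 5)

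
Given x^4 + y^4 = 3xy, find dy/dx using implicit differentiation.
Differentiate the relation implicitly: treat y = y(x) and apply the chain rule, so every y-derivative picks up a y' = dy/dx factor.

With everything moved to the left-hand side, differentiate term by term:
  d/dx[x^4] = 4x^3
  d/dx[-3xy] = -3x·y' - 3y
  d/dx[y^4] = 4y^3·y'

Separating the contributions that come from x directly and those that come through y:
  without y':      4x^3 - 3y
  multiplying y':  -3x + 4y^3

so (4x^3 - 3y) + (-3x + 4y^3)·y' = 0, and therefore
  dy/dx = -(4x^3 - 3y)/(-3x + 4y^3) = (4x^3 - 3y)/(3x - 4y^3)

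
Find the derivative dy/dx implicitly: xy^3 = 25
Take d/dx of both sides. Since y is implicitly a function of x, the chain rule attaches a y' = dy/dx factor whenever we differentiate through y.

Set F(x, y) = (left side) − (right side), so the curve is F = 0. Differentiating each term of F:
  d/dx[xy^3] = 3xy^2·y' + y^3
  d/dx[-25] = 0

Collecting, the y'-free part is the partial derivative in x and the y' coefficient is the partial derivative in y:
  ∂F/∂x = y^3
  ∂F/∂y = 3xy^2

so d/dx[F(x, y(x))] = ∂F/∂x + (∂F/∂y)·y' = 0. Rearranging,
  dy/dx = -(∂F/∂x)/(∂F/∂y) = -(y^3)/(3xy^2) = -y/(3x)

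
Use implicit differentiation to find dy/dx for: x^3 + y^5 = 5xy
Differentiate both sides with respect to x, treating y as y(x). By the chain rule, any term containing y contributes a factor of y' = dy/dx when we differentiate it.

Move every term to one side and write the relation as F(x, y) = 0. Term by term,
  d/dx[x^3] = 3x^2
  d/dx[-5xy] = -5x·y' - 5y
  d/dx[y^5] = 5y^4·y'

The pieces without y' make up ∂F/∂x and the coefficient of y' is ∂F/∂y:
  ∂F/∂x = 3x^2 - 5y,
  ∂F/∂y = -5x + 5y^4.

Since d/dx[F] = ∂F/∂x + (∂F/∂y)·y' = 0, solve for y':
  (∂F/∂y)·y' = -∂F/∂x
  dy/dx = -(∂F/∂x)/(∂F/∂y) = -(3x^2 - 5y)/(-5x + 5y^4) = (3x^2/5 - y)/(x - y^4)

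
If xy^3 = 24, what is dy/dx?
Differentiate both sides with respect to x, treating y as y(x). By the chain rule, any term containing y contributes a factor of y' = dy/dx when we differentiate it.

Move every term to one side and write the relation as F(x, y) = 0. Term by term,
  d/dx[xy^3] = 3xy^2·y' + y^3
  d/dx[-24] = 0

The pieces without y' make up ∂F/∂x and the coefficient of y' is ∂F/∂y:
  ∂F/∂x = y^3,
  ∂F/∂y = 3xy^2.

Since d/dx[F] = ∂F/∂x + (∂F/∂y)·y' = 0, solve for y':
  (∂F/∂y)·y' = -∂F/∂x
  dy/dx = -(∂F/∂x)/(∂F/∂y) = -(y^3)/(3xy^2) = -y/(3x)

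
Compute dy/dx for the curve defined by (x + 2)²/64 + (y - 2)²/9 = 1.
Apply d/dx to both sides, remembering that y depends on x. Each occurrence of y therefore brings in a y' = dy/dx via the chain rule.

With F(x, y) equal to the left-hand side minus the right, differentiate F term by term:
  d/dx[(x + 2)^2/64] = x/32 + 1/16
  d/dx[(y - 2)^2/9] = 2·y'(y - 2)/9
  d/dx[-1] = 0
Adding these up, d/dx[F] = 0 becomes
  (x/32 + 1/16) + (2y/9 - 4/9)·y' = 0,
so isolating y',
  dy/dx = -(x/32 + 1/16)/(2y/9 - 4/9)
        = -((x + 2)/32)/(2(y - 2)/9) = 9(-x - 2)/(64(y - 2))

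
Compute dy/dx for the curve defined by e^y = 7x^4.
Differentiate the relation implicitly: treat y = y(x) and apply the chain rule, so every y-derivative picks up a y' = dy/dx factor.

With everything moved to the left-hand side, differentiate term by term:
  d/dx[-7x^4] = -28x^3
  d/dx[e^(y)] = y'·e^(y)

Separating the contributions that come from x directly and those that come through y:
  without y':      -28x^3
  multiplying y':  e^(y)

so (-28x^3) + (e^(y))·y' = 0, and therefore
  dy/dx = -(-28x^3)/(e^(y)) = 28x^3e^(-y)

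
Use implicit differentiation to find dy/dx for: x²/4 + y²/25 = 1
Differentiate both sides with respect to x, treating y as y(x). By the chain rule, any term containing y contributes a factor of y' = dy/dx when we differentiate it.

Move every term to one side and write the relation as F(x, y) = 0. Term by term,
  d/dx[x^2/4] = x/2
  d/dx[y^2/25] = 2y·y'/25
  d/dx[-1] = 0

The pieces without y' make up ∂F/∂x and the coefficient of y' is ∂F/∂y:
  ∂F/∂x = x/2,
  ∂F/∂y = 2y/25.

Since d/dx[F] = ∂F/∂x + (∂F/∂y)·y' = 0, solve for y':
  (∂F/∂y)·y' = -∂F/∂x
  dy/dx = -(∂F/∂x)/(∂F/∂y) = -(x/2)/(2y/25) = -25x/(4y)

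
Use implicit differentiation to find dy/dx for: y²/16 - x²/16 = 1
Differentiate both sides with respect to x, treating y as y(x). By the chain rule, any term containing y contributes a factor of y' = dy/dx when we differentiate it.

Move every term to one side and write the relation as F(x, y) = 0. Term by term,
  d/dx[-x^2/16] = -x/8
  d/dx[y^2/16] = y·y'/8
  d/dx[-1] = 0

The pieces without y' make up ∂F/∂x and the coefficient of y' is ∂F/∂y:
  ∂F/∂x = -x/8,
  ∂F/∂y = y/8.

Since d/dx[F] = ∂F/∂x + (∂F/∂y)·y' = 0, solve for y':
  (∂F/∂y)·y' = -∂F/∂x
  dy/dx = -(∂F/∂x)/(∂F/∂y) = -(-x/8)/(y/8) = x/y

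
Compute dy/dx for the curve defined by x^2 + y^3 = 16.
Take d/dx of both sides. Since y is implicitly a function of x, the chain rule attaches a y' = dy/dx factor whenever we differentiate through y.

Set F(x, y) = (left side) − (right side), so the curve is F = 0. Differentiating each term of F:
  d/dx[x^2] = 2x
  d/dx[y^3] = 3y^2·y'
  d/dx[-16] = 0

Collecting, the y'-free part is the partial derivative in x and the y' coefficient is the partial derivative in y:
  ∂F/∂x = 2x
  ∂F/∂y = 3y^2

so d/dx[F(x, y(x))] = ∂F/∂x + (∂F/∂y)·y' = 0. Rearranging,
  dy/dx = -(∂F/∂x)/(∂F/∂y) = -(2x)/(3y^2) = -2x/(3y^2)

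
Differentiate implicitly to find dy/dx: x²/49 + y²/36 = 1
Take d/dx of both sides. Since y is implicitly a function of x, the chain rule attaches a y' = dy/dx factor whenever we differentiate through y.

Set F(x, y) = (left side) − (right side), so the curve is F = 0. Differentiating each term of F:
  d/dx[x^2/49] = 2x/49
  d/dx[y^2/36] = y·y'/18
  d/dx[-1] = 0

Collecting, the y'-free part is the partial derivative in x and the y' coefficient is the partial derivative in y:
  ∂F/∂x = 2x/49
  ∂F/∂y = y/18

so d/dx[F(x, y(x))] = ∂F/∂x + (∂F/∂y)·y' = 0. Rearranging,
  dy/dx = -(∂F/∂x)/(∂F/∂y) = -(2x/49)/(y/18) = -36x/(49y)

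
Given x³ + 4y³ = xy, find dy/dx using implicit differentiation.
Take d/dx of both sides. Since y is implicitly a function of x, the chain rule attaches a y' = dy/dx factor whenever we differentiate through y.

Set F(x, y) = (left side) − (right side), so the curve is F = 0. Differentiating each term of F:
  d/dx[x^3] = 3x^2
  d/dx[-xy] = -x·y' - y
  d/dx[4y^3] = 12y^2·y'

Collecting, the y'-free part is the partial derivative in x and the y' coefficient is the partial derivative in y:
  ∂F/∂x = 3x^2 - y
  ∂F/∂y = -x + 12y^2

so d/dx[F(x, y(x))] = ∂F/∂x + (∂F/∂y)·y' = 0. Rearranging,
  dy/dx = -(∂F/∂x)/(∂F/∂y) = -(3x^2 - y)/(-x + 12y^2) = (3x^2 - y)/(x - 12y^2)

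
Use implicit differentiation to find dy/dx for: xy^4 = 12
Apply d/dx to both sides, remembering that y depends on x. Each occurrence of y therefore brings in a y' = dy/dx via the chain rule.

With F(x, y) equal to the left-hand side minus the right, differentiate F term by term:
  d/dx[xy^4] = 4xy^3·y' + y^4
  d/dx[-12] = 0
Adding these up, d/dx[F] = 0 becomes
  (y^4) + (4xy^3)·y' = 0,
so isolating y',
  dy/dx = -(y^4)/(4xy^3) = -y/(4x)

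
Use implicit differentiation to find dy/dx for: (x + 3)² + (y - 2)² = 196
Differentiate the relation implicitly: treat y = y(x) and apply the chain rule, so every y-derivative picks up a y' = dy/dx factor.

With everything moved to the left-hand side, differentiate term by term:
  d/dx[(x + 3)^2] = 2x + 6
  d/dx[(y - 2)^2] = 2·y'(y - 2)
  d/dx[-196] = 0

Separating the contributions that come from x directly and those that come through y:
  without y':      2x + 6
  multiplying y':  2y - 4

so (2x + 6) + (2y - 4)·y' = 0, and therefore
  dy/dx = -(2x + 6)/(2y - 4) = (-x - 3)/(y - 2)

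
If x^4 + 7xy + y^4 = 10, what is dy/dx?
Apply d/dx to both sides, remembering that y depends on x. Each occurrence of y therefore brings in a y' = dy/dx via the chain rule.

With F(x, y) equal to the left-hand side minus the right, differentiate F term by term:
  d/dx[x^4] = 4x^3
  d/dx[7xy] = 7x·y' + 7y
  d/dx[y^4] = 4y^3·y'
  d/dx[-10] = 0
Adding these up, d/dx[F] = 0 becomes
  (4x^3 + 7y) + (7x + 4y^3)·y' = 0,
so isolating y',
  dy/dx = -(4x^3 + 7y)/(7x + 4y^3) = (-4x^3 - 7y)/(7x + 4y^3)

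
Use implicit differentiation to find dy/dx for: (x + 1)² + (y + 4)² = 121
Apply d/dx to both sides, remembering that y depends on x. Each occurrence of y therefore brings in a y' = dy/dx via the chain rule.

With F(x, y) equal to the left-hand side minus the right, differentiate F term by term:
  d/dx[(x + 1)^2] = 2x + 2
  d/dx[(y + 4)^2] = 2·y'(y + 4)
  d/dx[-121] = 0
Adding these up, d/dx[F] = 0 becomes
  (2x + 2) + (2y + 8)·y' = 0,
so isolating y',
  dy/dx = -(2x + 2)/(2y + 8) = (-x - 1)/(y + 4)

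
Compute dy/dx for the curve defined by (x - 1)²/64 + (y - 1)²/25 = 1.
Take d/dx of both sides. Since y is implicitly a function of x, the chain rule attaches a y' = dy/dx factor whenever we differentiate through y.

Set F(x, y) = (left side) − (right side), so the curve is F = 0. Differentiating each term of F:
  d/dx[(x - 1)^2/64] = x/32 - 1/32
  d/dx[(y - 1)^2/25] = 2·y'(y - 1)/25
  d/dx[-1] = 0

Collecting, the y'-free part is the partial derivative in x and the y' coefficient is the partial derivative in y:
  ∂F/∂x = x/32 - 1/32
  ∂F/∂y = 2y/25 - 2/25

so d/dx[F(x, y(x))] = ∂F/∂x + (∂F/∂y)·y' = 0. Rearranging,
  dy/dx = -(∂F/∂x)/(∂F/∂y) = -(x/32 - 1/32)/(2y/25 - 2/25)
        = -((x - 1)/32)/(2(y - 1)/25) = 25(1 - x)/(64(y - 1))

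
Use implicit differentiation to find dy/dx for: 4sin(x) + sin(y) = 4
Differentiate the relation implicitly: treat y = y(x) and apply the chain rule, so every y-derivative picks up a y' = dy/dx factor.

With everything moved to the left-hand side, differentiate term by term:
  d/dx[4sin(x)] = 4cos(x)
  d/dx[sin(y)] = y'·cos(y)
  d/dx[-4] = 0

Separating the contributions that come from x directly and those that come through y:
  without y':      4cos(x)
  multiplying y':  cos(y)

so (4cos(x)) + (cos(y))·y' = 0, and therefore
  dy/dx = -(4cos(x))/(cos(y)) = -4cos(x)/cos(y)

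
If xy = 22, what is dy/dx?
Apply d/dx to both sides, remembering that y depends on x. Each occurrence of y therefore brings in a y' = dy/dx via the chain rule.

With F(x, y) equal to the left-hand side minus the right, differentiate F term by term:
  d/dx[xy] = x·y' + y
  d/dx[-22] = 0
Adding these up, d/dx[F] = 0 becomes
  (y) + (x)·y' = 0,
so isolating y',
  dy/dx = -(y)/(x) = -y/x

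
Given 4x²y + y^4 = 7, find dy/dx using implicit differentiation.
Differentiate both sides with respect to x, treating y as y(x). By the chain rule, any term containing y contributes a factor of y' = dy/dx when we differentiate it.

Move every term to one side and write the relation as F(x, y) = 0. Term by term,
  d/dx[4x^2y] = 4x^2·y' + 8xy
  d/dx[y^4] = 4y^3·y'
  d/dx[-7] = 0

The pieces without y' make up ∂F/∂x and the coefficient of y' is ∂F/∂y:
  ∂F/∂x = 8xy,
  ∂F/∂y = 4x^2 + 4y^3.

Since d/dx[F] = ∂F/∂x + (∂F/∂y)·y' = 0, solve for y':
  (∂F/∂y)·y' = -∂F/∂x
  dy/dx = -(∂F/∂x)/(∂F/∂y) = -(8xy)/(4x^2 + 4y^3) = -2xy/(x^2 + y^3)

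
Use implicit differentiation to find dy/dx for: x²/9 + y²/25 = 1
Differentiate both sides with respect to x, treating y as y(x). By the chain rule, any term containing y contributes a factor of y' = dy/dx when we differentiate it.

Move every term to one side and write the relation as F(x, y) = 0. Term by term,
  d/dx[x^2/9] = 2x/9
  d/dx[y^2/25] = 2y·y'/25
  d/dx[-1] = 0

The pieces without y' make up ∂F/∂x and the coefficient of y' is ∂F/∂y:
  ∂F/∂x = 2x/9,
  ∂F/∂y = 2y/25.

Since d/dx[F] = ∂F/∂x + (∂F/∂y)·y' = 0, solve for y':
  (∂F/∂y)·y' = -∂F/∂x
  dy/dx = -(∂F/∂x)/(∂F/∂y) = -(2x/9)/(2y/25) = -25x/(9y)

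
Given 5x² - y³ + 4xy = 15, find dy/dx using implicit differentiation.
Take d/dx of both sides. Since y is implicitly a function of x, the chain rule attaches a y' = dy/dx factor whenever we differentiate through y.

Set F(x, y) = (left side) − (right side), so the curve is F = 0. Differentiating each term of F:
  d/dx[5x^2] = 10x
  d/dx[4xy] = 4x·y' + 4y
  d/dx[-y^3] = -3y^2·y'
  d/dx[-15] = 0

Collecting, the y'-free part is the partial derivative in x and the y' coefficient is the partial derivative in y:
  ∂F/∂x = 10x + 4y
  ∂F/∂y = 4x - 3y^2

so d/dx[F(x, y(x))] = ∂F/∂x + (∂F/∂y)·y' = 0. Rearranging,
  dy/dx = -(∂F/∂x)/(∂F/∂y) = -(10x + 4y)/(4x - 3y^2) = 2(-5x - 2y)/(4x - 3y^2)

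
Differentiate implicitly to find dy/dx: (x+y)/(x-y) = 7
Take d/dx of both sides. Since y is implicitly a function of x, the chain rule attaches a y' = dy/dx factor whenever we differentiate through y.

Set F(x, y) = (left side) − (right side), so the curve is F = 0. Differentiating each term of F:
  d/dx[(x + y)/(x - y)] = (y' + 1)/(x - y) + (x + y)(y' - 1)/(x - y)^2
  d/dx[-7] = 0

Collecting, the y'-free part is the partial derivative in x and the y' coefficient is the partial derivative in y:
  ∂F/∂x = 1/(x - y) - (x + y)/(x - y)^2
  ∂F/∂y = 1/(x - y) + (x + y)/(x - y)^2

so d/dx[F(x, y(x))] = ∂F/∂x + (∂F/∂y)·y' = 0. Rearranging,
  dy/dx = -(∂F/∂x)/(∂F/∂y) = -(1/(x - y) - (x + y)/(x - y)^2)/(1/(x - y) + (x + y)/(x - y)^2)
        = -(-2y/(x - y)^2)/(2x/(x - y)^2) = y/x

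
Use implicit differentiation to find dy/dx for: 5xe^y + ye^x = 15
Apply d/dx to both sides, remembering that y depends on x. Each occurrence of y therefore brings in a y' = dy/dx via the chain rule.

With F(x, y) equal to the left-hand side minus the right, differentiate F term by term:
  d/dx[5x·e^(y)] = 5x·y'·e^(y) + 5e^(y)
  d/dx[y·e^(x)] = y·e^(x) + y'·e^(x)
  d/dx[-15] = 0
Adding these up, d/dx[F] = 0 becomes
  (y·e^(x) + 5e^(y)) + (5x·e^(y) + e^(x))·y' = 0,
so isolating y',
  dy/dx = -(y·e^(x) + 5e^(y))/(5x·e^(y) + e^(x)) = (-y·e^(x) - 5e^(y))/(5x·e^(y) + e^(x))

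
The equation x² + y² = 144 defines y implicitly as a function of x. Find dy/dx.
Differentiate both sides with respect to x, treating y as y(x). By the chain rule, any term containing y contributes a factor of y' = dy/dx when we differentiate it.

Move every term to one side and write the relation as F(x, y) = 0. Term by term,
  d/dx[x^2] = 2x
  d/dx[y^2] = 2y·y'
  d/dx[-144] = 0

The pieces without y' make up ∂F/∂x and the coefficient of y' is ∂F/∂y:
  ∂F/∂x = 2x,
  ∂F/∂y = 2y.

Since d/dx[F] = ∂F/∂x + (∂F/∂y)·y' = 0, solve for y':
  (∂F/∂y)·y' = -∂F/∂x
  dy/dx = -(∂F/∂x)/(∂F/∂y) = -(2x)/(2y) = -x/y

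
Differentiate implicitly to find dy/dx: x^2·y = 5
Differentiate both sides with respect to x, treating y as y(x). By the chain rule, any term containing y contributes a factor of y' = dy/dx when we differentiate it.

Move every term to one side and write the relation as F(x, y) = 0. Term by term,
  d/dx[x^2y] = x^2·y' + 2xy
  d/dx[-5] = 0

The pieces without y' make up ∂F/∂x and the coefficient of y' is ∂F/∂y:
  ∂F/∂x = 2xy,
  ∂F/∂y = x^2.

Since d/dx[F] = ∂F/∂x + (∂F/∂y)·y' = 0, solve for y':
  (∂F/∂y)·y' = -∂F/∂x
  dy/dx = -(∂F/∂x)/(∂F/∂y) = -(2xy)/(x^2) = -2y/x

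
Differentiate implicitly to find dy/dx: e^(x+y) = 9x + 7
Apply d/dx to both sides, remembering that y depends on x. Each occurrence of y therefore brings in a y' = dy/dx via the chain rule.

With F(x, y) equal to the left-hand side minus the right, differentiate F term by term:
  d/dx[-9x] = -9
  d/dx[e^(x + y)] = (y' + 1)·e^(x + y)
  d/dx[-7] = 0
Adding these up, d/dx[F] = 0 becomes
  (e^(x + y) - 9) + (e^(x + y))·y' = 0,
so isolating y',
  dy/dx = -(e^(x + y) - 9)/(e^(x + y)) = 9e^(-x - y) - 1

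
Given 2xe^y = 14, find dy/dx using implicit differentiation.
Take d/dx of both sides. Since y is implicitly a function of x, the chain rule attaches a y' = dy/dx factor whenever we differentiate through y.

Set F(x, y) = (left side) − (right side), so the curve is F = 0. Differentiating each term of F:
  d/dx[2x·e^(y)] = 2x·y'·e^(y) + 2e^(y)
  d/dx[-14] = 0

Collecting, the y'-free part is the partial derivative in x and the y' coefficient is the partial derivative in y:
  ∂F/∂x = 2e^(y)
  ∂F/∂y = 2x·e^(y)

so d/dx[F(x, y(x))] = ∂F/∂x + (∂F/∂y)·y' = 0. Rearranging,
  dy/dx = -(∂F/∂x)/(∂F/∂y) = -(2e^(y))/(2x·e^(y)) = -1/x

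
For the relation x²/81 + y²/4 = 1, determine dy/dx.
Take d/dx of both sides. Since y is implicitly a function of x, the chain rule attaches a y' = dy/dx factor whenever we differentiate through y.

Set F(x, y) = (left side) − (right side), so the curve is F = 0. Differentiating each term of F:
  d/dx[x^2/81] = 2x/81
  d/dx[y^2/4] = y·y'/2
  d/dx[-1] = 0

Collecting, the y'-free part is the partial derivative in x and the y' coefficient is the partial derivative in y:
  ∂F/∂x = 2x/81
  ∂F/∂y = y/2

so d/dx[F(x, y(x))] = ∂F/∂x + (∂F/∂y)·y' = 0. Rearranging,
  dy/dx = -(∂F/∂x)/(∂F/∂y) = -(2x/81)/(y/2) = -4x/(81y)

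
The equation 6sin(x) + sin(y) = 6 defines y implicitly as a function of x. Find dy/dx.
Differentiate both sides with respect to x, treating y as y(x). By the chain rule, any term containing y contributes a factor of y' = dy/dx when we differentiate it.

Move every term to one side and write the relation as F(x, y) = 0. Term by term,
  d/dx[6sin(x)] = 6cos(x)
  d/dx[sin(y)] = y'·cos(y)
  d/dx[-6] = 0

The pieces without y' make up ∂F/∂x and the coefficient of y' is ∂F/∂y:
  ∂F/∂x = 6cos(x),
  ∂F/∂y = cos(y).

Since d/dx[F] = ∂F/∂x + (∂F/∂y)·y' = 0, solve for y':
  (∂F/∂y)·y' = -∂F/∂x
  dy/dx = -(∂F/∂x)/(∂F/∂y) = -(6cos(x))/(cos(y)) = -6cos(x)/cos(y)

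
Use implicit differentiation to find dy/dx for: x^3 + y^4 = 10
Differentiate both sides with respect to x, treating y as y(x). By the chain rule, any term containing y contributes a factor of y' = dy/dx when we differentiate it.

Move every term to one side and write the relation as F(x, y) = 0. Term by term,
  d/dx[x^3] = 3x^2
  d/dx[y^4] = 4y^3·y'
  d/dx[-10] = 0

The pieces without y' make up ∂F/∂x and the coefficient of y' is ∂F/∂y:
  ∂F/∂x = 3x^2,
  ∂F/∂y = 4y^3.

Since d/dx[F] = ∂F/∂x + (∂F/∂y)·y' = 0, solve for y':
  (∂F/∂y)·y' = -∂F/∂x
  dy/dx = -(∂F/∂x)/(∂F/∂y) = -(3x^2)/(4y^3) = -3x^2/(4y^3)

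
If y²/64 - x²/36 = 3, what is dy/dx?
Differentiate both sides with respect to x, treating y as y(x). By the chain rule, any term containing y contributes a factor of y' = dy/dx when we differentiate it.

Move every term to one side and write the relation as F(x, y) = 0. Term by term,
  d/dx[-x^2/36] = -x/18
  d/dx[y^2/64] = y·y'/32
  d/dx[-3] = 0

The pieces without y' make up ∂F/∂x and the coefficient of y' is ∂F/∂y:
  ∂F/∂x = -x/18,
  ∂F/∂y = y/32.

Since d/dx[F] = ∂F/∂x + (∂F/∂y)·y' = 0, solve for y':
  (∂F/∂y)·y' = -∂F/∂x
  dy/dx = -(∂F/∂x)/(∂F/∂y) = -(-x/18)/(y/32) = 16x/(9y)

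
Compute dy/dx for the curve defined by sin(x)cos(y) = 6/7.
Apply d/dx to both sides, remembering that y depends on x. Each occurrence of y therefore brings in a y' = dy/dx via the chain rule.

With F(x, y) equal to the left-hand side minus the right, differentiate F term by term:
  d/dx[sin(x)·cos(y)] = -y'·sin(x)·sin(y) + cos(x)·cos(y)
  d/dx[-6/7] = 0
Adding these up, d/dx[F] = 0 becomes
  (cos(x)·cos(y)) + (-sin(x)·sin(y))·y' = 0,
so isolating y',
  dy/dx = -(cos(x)·cos(y))/(-sin(x)·sin(y)) = 1/(tan(x)·tan(y))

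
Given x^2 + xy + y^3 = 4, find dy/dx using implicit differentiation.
Differentiate the relation implicitly: treat y = y(x) and apply the chain rule, so every y-derivative picks up a y' = dy/dx factor.

With everything moved to the left-hand side, differentiate term by term:
  d/dx[x^2] = 2x
  d/dx[xy] = x·y' + y
  d/dx[y^3] = 3y^2·y'
  d/dx[-4] = 0

Separating the contributions that come from x directly and those that come through y:
  without y':      2x + y
  multiplying y':  x + 3y^2

so (2x + y) + (x + 3y^2)·y' = 0, and therefore
  dy/dx = -(2x + y)/(x + 3y^2) = (-2x - y)/(x + 3y^2)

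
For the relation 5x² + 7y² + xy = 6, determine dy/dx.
Differentiate the relation implicitly: treat y = y(x) and apply the chain rule, so every y-derivative picks up a y' = dy/dx factor.

With everything moved to the left-hand side, differentiate term by term:
  d/dx[5x^2] = 10x
  d/dx[xy] = x·y' + y
  d/dx[7y^2] = 14y·y'
  d/dx[-6] = 0

Separating the contributions that come from x directly and those that come through y:
  without y':      10x + y
  multiplying y':  x + 14y

so (10x + y) + (x + 14y)·y' = 0, and therefore
  dy/dx = -(10x + y)/(x + 14y) = (-10x - y)/(x + 14y)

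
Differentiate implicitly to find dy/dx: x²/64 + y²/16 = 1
Take d/dx of both sides. Since y is implicitly a function of x, the chain rule attaches a y' = dy/dx factor whenever we differentiate through y.

Set F(x, y) = (left side) − (right side), so the curve is F = 0. Differentiating each term of F:
  d/dx[x^2/64] = x/32
  d/dx[y^2/16] = y·y'/8
  d/dx[-1] = 0

Collecting, the y'-free part is the partial derivative in x and the y' coefficient is the partial derivative in y:
  ∂F/∂x = x/32
  ∂F/∂y = y/8

so d/dx[F(x, y(x))] = ∂F/∂x + (∂F/∂y)·y' = 0. Rearranging,
  dy/dx = -(∂F/∂x)/(∂F/∂y) = -(x/32)/(y/8) = -x/(4y)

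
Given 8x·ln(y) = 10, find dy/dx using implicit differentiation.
Differentiate the relation implicitly: treat y = y(x) and apply the chain rule, so every y-derivative picks up a y' = dy/dx factor.

With everything moved to the left-hand side, differentiate term by term:
  d/dx[8x·ln(y)] = 8x·y'/y + 8ln(y)
  d/dx[-10] = 0

Separating the contributions that come from x directly and those that come through y:
  without y':      8ln(y)
  multiplying y':  8x/y

so (8ln(y)) + (8x/y)·y' = 0, and therefore
  dy/dx = -(8ln(y))/(8x/y) = -y·ln(y)/x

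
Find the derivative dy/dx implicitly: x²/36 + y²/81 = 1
Apply d/dx to both sides, remembering that y depends on x. Each occurrence of y therefore brings in a y' = dy/dx via the chain rule.

With F(x, y) equal to the left-hand side minus the right, differentiate F term by term:
  d/dx[x^2/36] = x/18
  d/dx[y^2/81] = 2y·y'/81
  d/dx[-1] = 0
Adding these up, d/dx[F] = 0 becomes
  (x/18) + (2y/81)·y' = 0,
so isolating y',
  dy/dx = -(x/18)/(2y/81) = -9x/(4y)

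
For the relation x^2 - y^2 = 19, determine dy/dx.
Differentiate both sides with respect to x, treating y as y(x). By the chain rule, any term containing y contributes a factor of y' = dy/dx when we differentiate it.

Move every term to one side and write the relation as F(x, y) = 0. Term by term,
  d/dx[x^2] = 2x
  d/dx[-y^2] = -2y·y'
  d/dx[-19] = 0

The pieces without y' make up ∂F/∂x and the coefficient of y' is ∂F/∂y:
  ∂F/∂x = 2x,
  ∂F/∂y = -2y.

Since d/dx[F] = ∂F/∂x + (∂F/∂y)·y' = 0, solve for y':
  (∂F/∂y)·y' = -∂F/∂x
  dy/dx = -(∂F/∂x)/(∂F/∂y) = -(2x)/(-2y) = x/y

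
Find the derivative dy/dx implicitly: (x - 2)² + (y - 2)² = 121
Differentiate the relation implicitly: treat y = y(x) and apply the chain rule, so every y-derivative picks up a y' = dy/dx factor.

With everything moved to the left-hand side, differentiate term by term:
  d/dx[(x - 2)^2] = 2x - 4
  d/dx[(y - 2)^2] = 2·y'(y - 2)
  d/dx[-121] = 0

Separating the contributions that come from x directly and those that come through y:
  without y':      2x - 4
  multiplying y':  2y - 4

so (2x - 4) + (2y - 4)·y' = 0, and therefore
  dy/dx = -(2x - 4)/(2y - 4) = (2 - x)/(y - 2)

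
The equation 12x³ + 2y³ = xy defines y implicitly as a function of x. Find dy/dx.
Differentiate the relation implicitly: treat y = y(x) and apply the chain rule, so every y-derivative picks up a y' = dy/dx factor.

With everything moved to the left-hand side, differentiate term by term:
  d/dx[12x^3] = 36x^2
  d/dx[-xy] = -x·y' - y
  d/dx[2y^3] = 6y^2·y'

Separating the contributions that come from x directly and those that come through y:
  without y':      36x^2 - y
  multiplying y':  -x + 6y^2

so (36x^2 - y) + (-x + 6y^2)·y' = 0, and therefore
  dy/dx = -(36x^2 - y)/(-x + 6y^2) = (36x^2 - y)/(x - 6y^2)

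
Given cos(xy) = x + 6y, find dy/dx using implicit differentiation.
Apply d/dx to both sides, remembering that y depends on x. Each occurrence of y therefore brings in a y' = dy/dx via the chain rule.

With F(x, y) equal to the left-hand side minus the right, differentiate F term by term:
  d/dx[-x] = -1
  d/dx[-6y] = -6·y'
  d/dx[cos(xy)] = -(x·y' + y)·sin(xy)
Adding these up, d/dx[F] = 0 becomes
  (-y·sin(xy) - 1) + (-x·sin(xy) - 6)·y' = 0,
so isolating y',
  dy/dx = -(-y·sin(xy) - 1)/(-x·sin(xy) - 6) = -(y·sin(xy) + 1)/(x·sin(xy) + 6)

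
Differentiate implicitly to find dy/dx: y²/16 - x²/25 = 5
Apply d/dx to both sides, remembering that y depends on x. Each occurrence of y therefore brings in a y' = dy/dx via the chain rule.

With F(x, y) equal to the left-hand side minus the right, differentiate F term by term:
  d/dx[-x^2/25] = -2x/25
  d/dx[y^2/16] = y·y'/8
  d/dx[-5] = 0
Adding these up, d/dx[F] = 0 becomes
  (-2x/25) + (y/8)·y' = 0,
so isolating y',
  dy/dx = -(-2x/25)/(y/8) = 16x/(25y)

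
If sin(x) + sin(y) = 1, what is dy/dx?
Differentiate the relation implicitly: treat y = y(x) and apply the chain rule, so every y-derivative picks up a y' = dy/dx factor.

With everything moved to the left-hand side, differentiate term by term:
  d/dx[sin(x)] = cos(x)
  d/dx[sin(y)] = y'·cos(y)
  d/dx[-1] = 0

Separating the contributions that come from x directly and those that come through y:
  without y':      cos(x)
  multiplying y':  cos(y)

so (cos(x)) + (cos(y))·y' = 0, and therefore
  dy/dx = -(cos(x))/(cos(y)) = -cos(x)/cos(y)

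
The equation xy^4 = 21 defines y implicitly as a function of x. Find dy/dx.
Apply d/dx to both sides, remembering that y depends on x. Each occurrence of y therefore brings in a y' = dy/dx via the chain rule.

With F(x, y) equal to the left-hand side minus the right, differentiate F term by term:
  d/dx[xy^4] = 4xy^3·y' + y^4
  d/dx[-21] = 0
Adding these up, d/dx[F] = 0 becomes
  (y^4) + (4xy^3)·y' = 0,
so isolating y',
  dy/dx = -(y^4)/(4xy^3) = -y/(4x)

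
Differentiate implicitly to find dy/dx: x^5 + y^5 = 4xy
Differentiate the relation implicitly: treat y = y(x) and apply the chain rule, so every y-derivative picks up a y' = dy/dx factor.

With everything moved to the left-hand side, differentiate term by term:
  d/dx[x^5] = 5x^4
  d/dx[-4xy] = -4x·y' - 4y
  d/dx[y^5] = 5y^4·y'

Separating the contributions that come from x directly and those that come through y:
  without y':      5x^4 - 4y
  multiplying y':  -4x + 5y^4

so (5x^4 - 4y) + (-4x + 5y^4)·y' = 0, and therefore
  dy/dx = -(5x^4 - 4y)/(-4x + 5y^4) = (5x^4 - 4y)/(4x - 5y^4)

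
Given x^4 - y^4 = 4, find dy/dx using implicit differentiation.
Take d/dx of both sides. Since y is implicitly a function of x, the chain rule attaches a y' = dy/dx factor whenever we differentiate through y.

Set F(x, y) = (left side) − (right side), so the curve is F = 0. Differentiating each term of F:
  d/dx[x^4] = 4x^3
  d/dx[-y^4] = -4y^3·y'
  d/dx[-4] = 0

Collecting, the y'-free part is the partial derivative in x and the y' coefficient is the partial derivative in y:
  ∂F/∂x = 4x^3
  ∂F/∂y = -4y^3

so d/dx[F(x, y(x))] = ∂F/∂x + (∂F/∂y)·y' = 0. Rearranging,
  dy/dx = -(∂F/∂x)/(∂F/∂y) = -(4x^3)/(-4y^3) = x^3/y^3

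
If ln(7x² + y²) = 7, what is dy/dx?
Take d/dx of both sides. Since y is implicitly a function of x, the chain rule attaches a y' = dy/dx factor whenever we differentiate through y.

Set F(x, y) = (left side) − (right side), so the curve is F = 0. Differentiating each term of F:
  d/dx[ln(7x^2 + y^2)] = (14x + 2y·y')/(7x^2 + y^2)
  d/dx[-7] = 0

Collecting, the y'-free part is the partial derivative in x and the y' coefficient is the partial derivative in y:
  ∂F/∂x = 14x/(7x^2 + y^2)
  ∂F/∂y = 2y/(7x^2 + y^2)

so d/dx[F(x, y(x))] = ∂F/∂x + (∂F/∂y)·y' = 0. Rearranging,
  dy/dx = -(∂F/∂x)/(∂F/∂y) = -(14x/(7x^2 + y^2))/(2y/(7x^2 + y^2)) = -7x/y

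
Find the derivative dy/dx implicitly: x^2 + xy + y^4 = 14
Differentiate both sides with respect to x, treating y as y(x). By the chain rule, any term containing y contributes a factor of y' = dy/dx when we differentiate it.

Move every term to one side and write the relation as F(x, y) = 0. Term by term,
  d/dx[x^2] = 2x
  d/dx[xy] = x·y' + y
  d/dx[y^4] = 4y^3·y'
  d/dx[-14] = 0

The pieces without y' make up ∂F/∂x and the coefficient of y' is ∂F/∂y:
  ∂F/∂x = 2x + y,
  ∂F/∂y = x + 4y^3.

Since d/dx[F] = ∂F/∂x + (∂F/∂y)·y' = 0, solve for y':
  (∂F/∂y)·y' = -∂F/∂x
  dy/dx = -(∂F/∂x)/(∂F/∂y) = -(2x + y)/(x + 4y^3) = (-2x - y)/(x + 4y^3)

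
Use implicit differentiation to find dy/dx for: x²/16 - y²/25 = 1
Differentiate both sides with respect to x, treating y as y(x). By the chain rule, any term containing y contributes a factor of y' = dy/dx when we differentiate it.

Move every term to one side and write the relation as F(x, y) = 0. Term by term,
  d/dx[x^2/16] = x/8
  d/dx[-y^2/25] = -2y·y'/25
  d/dx[-1] = 0

The pieces without y' make up ∂F/∂x and the coefficient of y' is ∂F/∂y:
  ∂F/∂x = x/8,
  ∂F/∂y = -2y/25.

Since d/dx[F] = ∂F/∂x + (∂F/∂y)·y' = 0, solve for y':
  (∂F/∂y)·y' = -∂F/∂x
  dy/dx = -(∂F/∂x)/(∂F/∂y) = -(x/8)/(-2y/25) = 25x/(16y)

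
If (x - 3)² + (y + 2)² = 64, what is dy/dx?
Differentiate the relation implicitly: treat y = y(x) and apply the chain rule, so every y-derivative picks up a y' = dy/dx factor.

With everything moved to the left-hand side, differentiate term by term:
  d/dx[(x - 3)^2] = 2x - 6
  d/dx[(y + 2)^2] = 2·y'(y + 2)
  d/dx[-64] = 0

Separating the contributions that come from x directly and those that come through y:
  without y':      2x - 6
  multiplying y':  2y + 4

so (2x - 6) + (2y + 4)·y' = 0, and therefore
  dy/dx = -(2x - 6)/(2y + 4) = (3 - x)/(y + 2)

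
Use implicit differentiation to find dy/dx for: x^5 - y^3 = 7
Take d/dx of both sides. Since y is implicitly a function of x, the chain rule attaches a y' = dy/dx factor whenever we differentiate through y.

Set F(x, y) = (left side) − (right side), so the curve is F = 0. Differentiating each term of F:
  d/dx[x^5] = 5x^4
  d/dx[-y^3] = -3y^2·y'
  d/dx[-7] = 0

Collecting, the y'-free part is the partial derivative in x and the y' coefficient is the partial derivative in y:
  ∂F/∂x = 5x^4
  ∂F/∂y = -3y^2

so d/dx[F(x, y(x))] = ∂F/∂x + (∂F/∂y)·y' = 0. Rearranging,
  dy/dx = -(∂F/∂x)/(∂F/∂y) = -(5x^4)/(-3y^2) = 5x^4/(3y^2)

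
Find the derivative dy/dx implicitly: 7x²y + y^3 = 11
Take d/dx of both sides. Since y is implicitly a function of x, the chain rule attaches a y' = dy/dx factor whenever we differentiate through y.

Set F(x, y) = (left side) − (right side), so the curve is F = 0. Differentiating each term of F:
  d/dx[7x^2y] = 7x^2·y' + 14xy
  d/dx[y^3] = 3y^2·y'
  d/dx[-11] = 0

Collecting, the y'-free part is the partial derivative in x and the y' coefficient is the partial derivative in y:
  ∂F/∂x = 14xy
  ∂F/∂y = 7x^2 + 3y^2

so d/dx[F(x, y(x))] = ∂F/∂x + (∂F/∂y)·y' = 0. Rearranging,
  dy/dx = -(∂F/∂x)/(∂F/∂y) = -(14xy)/(7x^2 + 3y^2) = -14xy/(7x^2 + 3y^2)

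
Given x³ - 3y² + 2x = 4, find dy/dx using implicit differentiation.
Differentiate both sides with respect to x, treating y as y(x). By the chain rule, any term containing y contributes a factor of y' = dy/dx when we differentiate it.

Move every term to one side and write the relation as F(x, y) = 0. Term by term,
  d/dx[x^3] = 3x^2
  d/dx[2x] = 2
  d/dx[-3y^2] = -6y·y'
  d/dx[-4] = 0

The pieces without y' make up ∂F/∂x and the coefficient of y' is ∂F/∂y:
  ∂F/∂x = 3x^2 + 2,
  ∂F/∂y = -6y.

Since d/dx[F] = ∂F/∂x + (∂F/∂y)·y' = 0, solve for y':
  (∂F/∂y)·y' = -∂F/∂x
  dy/dx = -(∂F/∂x)/(∂F/∂y) = -(3x^2 + 2)/(-6y) = (3x^2 + 2)/(6y)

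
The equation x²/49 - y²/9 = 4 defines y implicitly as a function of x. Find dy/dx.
Apply d/dx to both sides, remembering that y depends on x. Each occurrence of y therefore brings in a y' = dy/dx via the chain rule.

With F(x, y) equal to the left-hand side minus the right, differentiate F term by term:
  d/dx[x^2/49] = 2x/49
  d/dx[-y^2/9] = -2y·y'/9
  d/dx[-4] = 0
Adding these up, d/dx[F] = 0 becomes
  (2x/49) + (-2y/9)·y' = 0,
so isolating y',
  dy/dx = -(2x/49)/(-2y/9) = 9x/(49y)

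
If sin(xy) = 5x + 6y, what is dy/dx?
Take d/dx of both sides. Since y is implicitly a function of x, the chain rule attaches a y' = dy/dx factor whenever we differentiate through y.

Set F(x, y) = (left side) − (right side), so the curve is F = 0. Differentiating each term of F:
  d/dx[-5x] = -5
  d/dx[-6y] = -6·y'
  d/dx[sin(xy)] = (x·y' + y)·cos(xy)

Collecting, the y'-free part is the partial derivative in x and the y' coefficient is the partial derivative in y:
  ∂F/∂x = y·cos(xy) - 5
  ∂F/∂y = x·cos(xy) - 6

so d/dx[F(x, y(x))] = ∂F/∂x + (∂F/∂y)·y' = 0. Rearranging,
  dy/dx = -(∂F/∂x)/(∂F/∂y) = -(y·cos(xy) - 5)/(x·cos(xy) - 6) = (-y·cos(xy) + 5)/(x·cos(xy) - 6)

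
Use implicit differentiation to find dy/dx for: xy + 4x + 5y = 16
Differentiate both sides with respect to x, treating y as y(x). By the chain rule, any term containing y contributes a factor of y' = dy/dx when we differentiate it.

Move every term to one side and write the relation as F(x, y) = 0. Term by term,
  d/dx[xy] = x·y' + y
  d/dx[4x] = 4
  d/dx[5y] = 5·y'
  d/dx[-16] = 0

The pieces without y' make up ∂F/∂x and the coefficient of y' is ∂F/∂y:
  ∂F/∂x = y + 4,
  ∂F/∂y = x + 5.

Since d/dx[F] = ∂F/∂x + (∂F/∂y)·y' = 0, solve for y':
  (∂F/∂y)·y' = -∂F/∂x
  dy/dx = -(∂F/∂x)/(∂F/∂y) = -(y + 4)/(x + 5) = (-y - 4)/(x + 5)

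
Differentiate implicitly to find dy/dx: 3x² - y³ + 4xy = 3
Apply d/dx to both sides, remembering that y depends on x. Each occurrence of y therefore brings in a y' = dy/dx via the chain rule.

With F(x, y) equal to the left-hand side minus the right, differentiate F term by term:
  d/dx[3x^2] = 6x
  d/dx[4xy] = 4x·y' + 4y
  d/dx[-y^3] = -3y^2·y'
  d/dx[-3] = 0
Adding these up, d/dx[F] = 0 becomes
  (6x + 4y) + (4x - 3y^2)·y' = 0,
so isolating y',
  dy/dx = -(6x + 4y)/(4x - 3y^2) = 2(-3x - 2y)/(4x - 3y^2)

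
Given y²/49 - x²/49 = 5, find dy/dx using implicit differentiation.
Apply d/dx to both sides, remembering that y depends on x. Each occurrence of y therefore brings in a y' = dy/dx via the chain rule.

With F(x, y) equal to the left-hand side minus the right, differentiate F term by term:
  d/dx[-x^2/49] = -2x/49
  d/dx[y^2/49] = 2y·y'/49
  d/dx[-5] = 0
Adding these up, d/dx[F] = 0 becomes
  (-2x/49) + (2y/49)·y' = 0,
so isolating y',
  dy/dx = -(-2x/49)/(2y/49) = x/y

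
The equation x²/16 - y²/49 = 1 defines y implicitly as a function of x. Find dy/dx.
Differentiate both sides with respect to x, treating y as y(x). By the chain rule, any term containing y contributes a factor of y' = dy/dx when we differentiate it.

Move every term to one side and write the relation as F(x, y) = 0. Term by term,
  d/dx[x^2/16] = x/8
  d/dx[-y^2/49] = -2y·y'/49
  d/dx[-1] = 0

The pieces without y' make up ∂F/∂x and the coefficient of y' is ∂F/∂y:
  ∂F/∂x = x/8,
  ∂F/∂y = -2y/49.

Since d/dx[F] = ∂F/∂x + (∂F/∂y)·y' = 0, solve for y':
  (∂F/∂y)·y' = -∂F/∂x
  dy/dx = -(∂F/∂x)/(∂F/∂y) = -(x/8)/(-2y/49) = 49x/(16y)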